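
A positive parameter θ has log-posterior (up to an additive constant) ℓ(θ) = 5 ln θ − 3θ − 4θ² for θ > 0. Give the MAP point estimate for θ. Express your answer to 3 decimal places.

ℓ'(θ) = 5/θ − 3 − 8θ. Setting this to zero and multiplying by θ: 8θ² + 3θ − 5 = 0.
θ = (−3 + √(3² + 4·8·5)) / (2·8) = (−3 + √169) / 16 = (−3 + 13)/16 = 5/8.
ℓ''(θ) = −5/θ² − 8 < 0, confirming a maximum.

θ̂_MAP = 0.625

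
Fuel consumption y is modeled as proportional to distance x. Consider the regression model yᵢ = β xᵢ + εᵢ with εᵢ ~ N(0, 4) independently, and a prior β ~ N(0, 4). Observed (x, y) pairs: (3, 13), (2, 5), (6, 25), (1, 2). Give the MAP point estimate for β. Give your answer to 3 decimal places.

β̂_MAP = 3.941

log p(β | y) = −Σ(yᵢ − βxᵢ)²/(2·4) − β²/(2·4) + const.
Setting the derivative to zero: Σxᵢ(yᵢ − βxᵢ)/4 − β/4 = 0, so β = Σxᵢyᵢ / (Σxᵢ² + σ²/τ²).
Σxᵢyᵢ = 3·13 + 2·5 + 6·25 + 1·2 = 201; Σxᵢ² = 50; σ²/τ² = 1.
β̂_MAP = 201 / (50 + 1) = 201/51 ≈ 3.941.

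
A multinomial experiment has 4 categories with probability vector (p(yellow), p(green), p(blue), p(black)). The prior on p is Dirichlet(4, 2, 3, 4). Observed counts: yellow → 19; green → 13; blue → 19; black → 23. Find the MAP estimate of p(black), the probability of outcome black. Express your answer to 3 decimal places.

MAP estimate of p(black) = 0.313

The posterior is Dirichlet(αᵢ + nᵢ) = Dirichlet(23, 15, 22, 27).
For a Dirichlet(a₁,…,a_K) with all aᵢ > 1, the mode has j-th component (aⱼ − 1)/(Σaᵢ − K).
Here Σaᵢ = 87 and K = 4, so p(black) = (27 − 1)/(87 − 4) = 26/83 ≈ 0.313.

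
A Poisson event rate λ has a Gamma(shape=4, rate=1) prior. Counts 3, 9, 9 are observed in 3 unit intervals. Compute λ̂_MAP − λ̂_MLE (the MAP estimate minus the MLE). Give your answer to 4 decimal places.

Σxᵢ = 21. Posterior is Gamma(25, 4); MAP = (25−1)/4 = 24/4 ≈ 6.00000.
MLE = x̄ = 21/3 ≈ 7.00000.
Difference = 24/4 − 21/3 = -1 ≈ -1.0000.

MAP − MLE = -1.0000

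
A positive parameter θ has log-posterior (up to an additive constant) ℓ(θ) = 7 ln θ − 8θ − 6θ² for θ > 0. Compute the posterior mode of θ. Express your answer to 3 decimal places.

θ̂_MAP = 0.500

ℓ'(θ) = 7/θ − 8 − 12θ. Setting this to zero and multiplying by θ: 12θ² + 8θ − 7 = 0.
θ = (−8 + √(8² + 4·12·7)) / (2·12) = (−8 + √400) / 24 = (−8 + 20)/24 = 1/2.
ℓ''(θ) = −7/θ² − 12 < 0, confirming a maximum.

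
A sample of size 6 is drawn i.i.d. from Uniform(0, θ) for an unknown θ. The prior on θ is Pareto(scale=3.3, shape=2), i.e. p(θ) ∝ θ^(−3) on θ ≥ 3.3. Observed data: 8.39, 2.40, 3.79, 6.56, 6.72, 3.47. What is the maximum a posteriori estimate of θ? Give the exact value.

The Uniform(0, θ) likelihood is θ^(−n) for θ ≥ max(xᵢ), zero otherwise. Here max(xᵢ) = 8.39.
Posterior ∝ θ^(−3) · θ^(−6) = θ^(−9) on θ ≥ max(3.3, 8.39) = 8.39.
This density is strictly decreasing in θ, so the posterior mode lies at the lower boundary of the support.

θ̂_MAP = 8.39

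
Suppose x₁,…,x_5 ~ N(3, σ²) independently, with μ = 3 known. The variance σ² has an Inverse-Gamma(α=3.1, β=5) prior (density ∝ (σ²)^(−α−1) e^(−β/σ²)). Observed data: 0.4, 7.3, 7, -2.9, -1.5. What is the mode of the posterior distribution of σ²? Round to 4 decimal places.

σ̂²_MAP = 8.0538

Sum of squared deviations about the known mean: SS = (0.4−3)² + (7.3−3)² + (7−3)² + (-2.9−3)² + (-1.5−3)² = 96.31.
The Normal likelihood contributes (σ²)^(−n/2) exp(−SS/(2σ²)), so the posterior is Inverse-Gamma(α + n/2, β + SS/2) = Inverse-Gamma(5.6, 53.155).
The mode of Inverse-Gamma(a, b) is b/(a+1) = 53.155/6.6 ≈ 8.0538.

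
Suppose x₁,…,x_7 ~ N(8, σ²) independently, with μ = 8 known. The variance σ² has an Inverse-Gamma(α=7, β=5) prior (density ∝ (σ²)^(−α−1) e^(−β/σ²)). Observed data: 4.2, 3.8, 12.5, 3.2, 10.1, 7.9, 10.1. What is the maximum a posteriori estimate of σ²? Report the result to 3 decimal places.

σ̂²_MAP = 4.096

Sum of squared deviations about the known mean: SS = (4.2−8)² + (3.8−8)² + (12.5−8)² + (3.2−8)² + (10.1−8)² + (7.9−8)² + (10.1−8)² = 84.2.
The Normal likelihood contributes (σ²)^(−n/2) exp(−SS/(2σ²)), so the posterior is Inverse-Gamma(α + n/2, β + SS/2) = Inverse-Gamma(10.5, 47.1).
The mode of Inverse-Gamma(a, b) is b/(a+1) = 47.1/11.5 ≈ 4.096.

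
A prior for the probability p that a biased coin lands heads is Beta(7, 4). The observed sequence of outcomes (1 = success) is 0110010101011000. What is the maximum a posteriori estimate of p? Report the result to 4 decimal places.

p̂_MAP = 0.5200

Prior: Beta(7, 4).
Data: 7 successes in 16 trials (from the sequence). The binomial likelihood contributes p^7(1−p)^9, so the posterior is Beta(7+7, 4+9) = Beta(14, 13).
For Beta(a, b) with a, b > 1 the mode is (a−1)/(a+b−2) = 13/25 ≈ 0.5200.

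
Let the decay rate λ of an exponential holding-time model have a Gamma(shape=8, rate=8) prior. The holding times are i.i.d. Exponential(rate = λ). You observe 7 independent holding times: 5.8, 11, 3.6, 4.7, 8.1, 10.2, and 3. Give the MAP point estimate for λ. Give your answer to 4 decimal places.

The Exponential(rate=λ) likelihood is ∝ λ^n e^(−λΣtᵢ). Here n = 7 and Σtᵢ = 5.8 + 11 + 3.6 + 4.7 + 8.1 + 10.2 + 3 = 46.4.
Posterior ∝ λ^7e^(−8λ) · λ^7e^(−46.4λ) = λ^14e^(−54.4λ), i.e. Gamma(15, 54.4).
Mode = (a−1)/b = 14/54.4 ≈ 0.2574.

λ̂_MAP = 0.2574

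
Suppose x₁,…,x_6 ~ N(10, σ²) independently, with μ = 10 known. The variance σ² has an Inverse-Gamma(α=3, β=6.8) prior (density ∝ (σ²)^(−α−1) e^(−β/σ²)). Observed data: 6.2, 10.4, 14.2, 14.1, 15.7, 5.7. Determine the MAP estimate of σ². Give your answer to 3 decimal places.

σ̂²_MAP = 8.116

Sum of squared deviations about the known mean: SS = (6.2−10)² + (10.4−10)² + (14.2−10)² + (14.1−10)² + (15.7−10)² + (5.7−10)² = 100.03.
The Normal likelihood contributes (σ²)^(−n/2) exp(−SS/(2σ²)), so the posterior is Inverse-Gamma(α + n/2, β + SS/2) = Inverse-Gamma(6, 56.815).
The mode of Inverse-Gamma(a, b) is b/(a+1) = 56.815/7 ≈ 8.116.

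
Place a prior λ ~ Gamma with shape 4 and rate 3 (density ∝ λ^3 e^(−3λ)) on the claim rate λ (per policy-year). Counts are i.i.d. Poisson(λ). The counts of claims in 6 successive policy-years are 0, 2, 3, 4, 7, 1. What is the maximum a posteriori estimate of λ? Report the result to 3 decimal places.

λ̂_MAP = 2.222

Σxᵢ = 0+2+3+4+7+1 = 17, with n = 6.
Posterior ∝ λ^3e^(−3λ) · λ^17e^(−6λ) = λ^20e^(−9λ), i.e. Gamma(shape=21, rate=9).
The mode of a Gamma(a, b) with a ≥ 1 (shape–rate) is (a−1)/b = 20/9 ≈ 2.222.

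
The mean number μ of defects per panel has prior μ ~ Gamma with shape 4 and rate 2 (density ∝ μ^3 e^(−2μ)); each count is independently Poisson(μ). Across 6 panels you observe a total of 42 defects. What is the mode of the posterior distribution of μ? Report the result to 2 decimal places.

Σxᵢ = 42, n = 6.
Posterior ∝ μ^3e^(−2μ) · μ^42e^(−6μ) = μ^45e^(−8μ), i.e. Gamma(shape=46, rate=8).
The mode of a Gamma(a, b) with a ≥ 1 (shape–rate) is (a−1)/b = 45/8 ≈ 5.63.

μ̂_MAP = 5.63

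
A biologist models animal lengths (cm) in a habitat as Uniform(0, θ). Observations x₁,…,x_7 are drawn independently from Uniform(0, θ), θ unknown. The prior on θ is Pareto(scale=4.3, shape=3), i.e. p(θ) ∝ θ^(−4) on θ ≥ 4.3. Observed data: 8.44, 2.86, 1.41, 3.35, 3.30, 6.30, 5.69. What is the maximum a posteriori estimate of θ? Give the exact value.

The Uniform(0, θ) likelihood is θ^(−n) for θ ≥ max(xᵢ), zero otherwise. Here max(xᵢ) = 8.44.
Posterior ∝ θ^(−4) · θ^(−7) = θ^(−11) on θ ≥ max(4.3, 8.44) = 8.44.
This density is strictly decreasing in θ, so the posterior mode lies at the lower boundary of the support.

θ̂_MAP = 8.44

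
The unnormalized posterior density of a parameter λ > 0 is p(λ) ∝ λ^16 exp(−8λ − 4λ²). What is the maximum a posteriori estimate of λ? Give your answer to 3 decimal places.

ℓ'(λ) = 16/λ − 8 − 8λ. Setting this to zero and multiplying by λ: 8λ² + 8λ − 16 = 0.
λ = (−8 + √(8² + 4·8·16)) / (2·8) = (−8 + √576) / 16 = (−8 + 24)/16 = 1.
ℓ''(λ) = −16/λ² − 8 < 0, confirming a maximum.

λ̂_MAP = 1.000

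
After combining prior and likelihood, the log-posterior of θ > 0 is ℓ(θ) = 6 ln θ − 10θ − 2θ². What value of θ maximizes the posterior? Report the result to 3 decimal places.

ℓ'(θ) = 6/θ − 10 − 4θ. Setting this to zero and multiplying by θ: 4θ² + 10θ − 6 = 0.
θ = (−10 + √(10² + 4·4·6)) / (2·4) = (−10 + √196) / 8 = (−10 + 14)/8 = 1/2.
ℓ''(θ) = −6/θ² − 4 < 0, confirming a maximum.

θ̂_MAP = 0.500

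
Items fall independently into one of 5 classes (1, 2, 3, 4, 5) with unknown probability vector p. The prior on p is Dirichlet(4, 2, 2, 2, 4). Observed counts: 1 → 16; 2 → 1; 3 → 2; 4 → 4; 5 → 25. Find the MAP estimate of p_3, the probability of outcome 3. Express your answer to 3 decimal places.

MAP estimate: 0.053

The posterior is Dirichlet(αᵢ + nᵢ) = Dirichlet(20, 3, 4, 6, 29).
For a Dirichlet(a₁,…,a_K) with all aᵢ > 1, the mode has j-th component (aⱼ − 1)/(Σaᵢ − K).
Here Σaᵢ = 62 and K = 5, so p_3 = (4 − 1)/(62 − 5) = 3/57 ≈ 0.053.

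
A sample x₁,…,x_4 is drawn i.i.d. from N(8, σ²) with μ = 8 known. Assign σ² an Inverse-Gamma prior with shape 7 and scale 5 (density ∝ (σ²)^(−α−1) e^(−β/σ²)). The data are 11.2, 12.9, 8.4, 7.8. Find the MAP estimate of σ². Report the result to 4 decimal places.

σ̂²_MAP = 2.2225

Sum of squared deviations about the known mean: SS = (11.2−8)² + (12.9−8)² + (8.4−8)² + (7.8−8)² = 34.45.
The Normal likelihood contributes (σ²)^(−n/2) exp(−SS/(2σ²)), so the posterior is Inverse-Gamma(α + n/2, β + SS/2) = Inverse-Gamma(9, 22.225).
The mode of Inverse-Gamma(a, b) is b/(a+1) = 22.225/10 ≈ 2.2225.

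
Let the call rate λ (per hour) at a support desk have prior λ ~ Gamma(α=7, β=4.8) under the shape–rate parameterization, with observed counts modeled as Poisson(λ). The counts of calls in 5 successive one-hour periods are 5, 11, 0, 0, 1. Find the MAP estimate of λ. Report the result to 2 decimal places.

Σxᵢ = 5+11+0+0+1 = 17, with n = 5.
Posterior ∝ λ^6e^(−4.8λ) · λ^17e^(−5λ) = λ^23e^(−9.8λ), i.e. Gamma(shape=24, rate=9.8).
The mode of a Gamma(a, b) with a ≥ 1 (shape–rate) is (a−1)/b = 23/9.8 ≈ 2.35.

λ̂_MAP = 2.35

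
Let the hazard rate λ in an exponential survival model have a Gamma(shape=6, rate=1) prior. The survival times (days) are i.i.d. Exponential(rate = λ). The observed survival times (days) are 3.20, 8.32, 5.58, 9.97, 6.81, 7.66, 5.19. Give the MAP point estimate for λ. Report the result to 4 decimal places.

λ̂_MAP = 0.2514

The Exponential(rate=λ) likelihood is ∝ λ^n e^(−λΣtᵢ). Here n = 7 and Σtᵢ = 3.20 + 8.32 + 5.58 + 9.97 + 6.81 + 7.66 + 5.19 = 46.73.
Posterior ∝ λ^5e^(−1λ) · λ^7e^(−46.73λ) = λ^12e^(−47.73λ), i.e. Gamma(13, 47.73).
Mode = (a−1)/b = 12/47.73 ≈ 0.2514.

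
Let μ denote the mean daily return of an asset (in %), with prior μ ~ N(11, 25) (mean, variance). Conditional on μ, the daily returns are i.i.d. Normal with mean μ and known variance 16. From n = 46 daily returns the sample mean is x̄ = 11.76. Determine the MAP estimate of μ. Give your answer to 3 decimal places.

μ̂_MAP = 11.750

n = 46, x̄ = 11.76.
For a Normal prior and Normal likelihood with known variance, the posterior is Normal; its mode equals its mean, the precision-weighted average.
Prior precision 1/σ₀² = 1/25 = 0.04; data precision n/σ² = 46/16 = 2.875.
μ̂ = (0.04·11 + 2.875·11.76) / (0.04 + 2.875) = 34.25/2.915 = 6850/583 ≈ 11.750.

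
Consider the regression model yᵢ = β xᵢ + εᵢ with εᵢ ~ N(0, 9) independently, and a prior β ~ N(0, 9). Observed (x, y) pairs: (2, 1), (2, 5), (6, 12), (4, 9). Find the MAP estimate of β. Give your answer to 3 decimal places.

β̂_MAP = 1.967

log p(β | y) = −Σ(yᵢ − βxᵢ)²/(2·9) − β²/(2·9) + const.
Setting the derivative to zero: Σxᵢ(yᵢ − βxᵢ)/9 − β/9 = 0, so β = Σxᵢyᵢ / (Σxᵢ² + σ²/τ²).
Σxᵢyᵢ = 2·1 + 2·5 + 6·12 + 4·9 = 120; Σxᵢ² = 60; σ²/τ² = 1.
β̂_MAP = 120 / (60 + 1) = 120/61 ≈ 1.967.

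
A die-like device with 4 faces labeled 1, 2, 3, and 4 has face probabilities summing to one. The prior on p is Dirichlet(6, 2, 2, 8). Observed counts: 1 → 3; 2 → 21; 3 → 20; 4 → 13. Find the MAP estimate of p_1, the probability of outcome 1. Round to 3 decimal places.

The posterior is Dirichlet(αᵢ + nᵢ) = Dirichlet(9, 23, 22, 21).
For a Dirichlet(a₁,…,a_K) with all aᵢ > 1, the mode has j-th component (aⱼ − 1)/(Σaᵢ − K).
Here Σaᵢ = 75 and K = 4, so p_1 = (9 − 1)/(75 − 4) = 8/71 ≈ 0.113.

MAP estimate: 0.113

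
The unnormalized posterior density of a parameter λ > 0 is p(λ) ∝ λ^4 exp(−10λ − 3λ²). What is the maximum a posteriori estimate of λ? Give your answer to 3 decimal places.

λ̂_MAP = 0.333

ℓ'(λ) = 4/λ − 10 − 6λ. Setting this to zero and multiplying by λ: 6λ² + 10λ − 4 = 0.
λ = (−10 + √(10² + 4·6·4)) / (2·6) = (−10 + √196) / 12 = (−10 + 14)/12 = 1/3.
ℓ''(λ) = −4/λ² − 6 < 0, confirming a maximum.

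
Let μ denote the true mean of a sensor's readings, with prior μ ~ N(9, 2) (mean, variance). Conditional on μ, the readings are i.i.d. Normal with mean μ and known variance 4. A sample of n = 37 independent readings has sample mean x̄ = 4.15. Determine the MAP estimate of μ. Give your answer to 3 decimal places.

μ̂_MAP = 4.399

n = 37, x̄ = 4.15.
For a Normal prior and Normal likelihood with known variance, the posterior is Normal; its mode equals its mean, the precision-weighted average.
Prior precision 1/σ₀² = 1/2 = 0.5; data precision n/σ² = 37/4 = 9.25.
μ̂ = (0.5·9 + 9.25·4.15) / (0.5 + 9.25) = 42.8875/9.75 = 3431/780 ≈ 4.399.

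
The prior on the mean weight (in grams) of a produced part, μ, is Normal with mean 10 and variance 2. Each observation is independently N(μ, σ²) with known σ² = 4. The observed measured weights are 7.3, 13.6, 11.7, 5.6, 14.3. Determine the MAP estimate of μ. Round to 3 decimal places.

n = 5; x̄ = (7.3 + 13.6 + 11.7 + 5.6 + 14.3)/5 = 52.5/5 = 10.5.
For a Normal prior and Normal likelihood with known variance, the posterior is Normal; its mode equals its mean, the precision-weighted average.
Prior precision 1/σ₀² = 1/2 = 0.5; data precision n/σ² = 5/4 = 1.25.
μ̂ = (0.5·10 + 1.25·10.5) / (0.5 + 1.25) = 18.125/1.75 = 145/14 ≈ 10.357.

μ̂_MAP = 10.357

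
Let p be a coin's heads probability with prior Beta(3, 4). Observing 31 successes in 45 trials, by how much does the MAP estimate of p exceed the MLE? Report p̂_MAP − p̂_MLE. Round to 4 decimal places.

Posterior is Beta(34, 18); MAP = (34−1)/(52−2) = 33/50 ≈ 0.66000.
MLE ignores the prior: p̂_MLE = k/n = 31/45 ≈ 0.68889.
Difference = 33/50 − 31/45 = -13/450 ≈ -0.0289.

MAP − MLE = -0.0289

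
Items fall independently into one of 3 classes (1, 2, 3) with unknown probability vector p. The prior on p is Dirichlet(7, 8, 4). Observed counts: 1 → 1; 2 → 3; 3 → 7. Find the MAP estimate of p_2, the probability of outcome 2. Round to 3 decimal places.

The posterior is Dirichlet(αᵢ + nᵢ) = Dirichlet(8, 11, 11).
For a Dirichlet(a₁,…,a_K) with all aᵢ > 1, the mode has j-th component (aⱼ − 1)/(Σaᵢ − K).
Here Σaᵢ = 30 and K = 3, so p_2 = (11 − 1)/(30 − 3) = 10/27 ≈ 0.370.

MAP estimate: 0.370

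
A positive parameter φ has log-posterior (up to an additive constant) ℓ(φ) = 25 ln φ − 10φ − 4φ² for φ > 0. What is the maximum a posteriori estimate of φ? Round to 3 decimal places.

ℓ'(φ) = 25/φ − 10 − 8φ. Setting this to zero and multiplying by φ: 8φ² + 10φ − 25 = 0.
φ = (−10 + √(10² + 4·8·25)) / (2·8) = (−10 + √900) / 16 = (−10 + 30)/16 = 5/4.
ℓ''(φ) = −25/φ² − 8 < 0, confirming a maximum.

φ̂_MAP = 1.250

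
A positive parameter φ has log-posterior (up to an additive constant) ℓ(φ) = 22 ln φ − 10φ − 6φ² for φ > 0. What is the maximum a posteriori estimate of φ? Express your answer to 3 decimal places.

ℓ'(φ) = 22/φ − 10 − 12φ. Setting this to zero and multiplying by φ: 12φ² + 10φ − 22 = 0.
φ = (−10 + √(10² + 4·12·22)) / (2·12) = (−10 + √1156) / 24 = (−10 + 34)/24 = 1.
ℓ''(φ) = −22/φ² − 12 < 0, confirming a maximum.

φ̂_MAP = 1.000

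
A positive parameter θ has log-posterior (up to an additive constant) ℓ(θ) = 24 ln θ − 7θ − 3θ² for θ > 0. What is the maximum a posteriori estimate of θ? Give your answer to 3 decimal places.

ℓ'(θ) = 24/θ − 7 − 6θ. Setting this to zero and multiplying by θ: 6θ² + 7θ − 24 = 0.
θ = (−7 + √(7² + 4·6·24)) / (2·6) = (−7 + √625) / 12 = (−7 + 25)/12 = 3/2.
ℓ''(θ) = −24/θ² − 6 < 0, confirming a maximum.

θ̂_MAP = 1.500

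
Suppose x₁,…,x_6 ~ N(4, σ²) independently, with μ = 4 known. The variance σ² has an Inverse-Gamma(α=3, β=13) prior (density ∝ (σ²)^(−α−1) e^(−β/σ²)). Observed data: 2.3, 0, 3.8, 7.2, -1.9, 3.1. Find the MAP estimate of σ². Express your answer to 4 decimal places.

Sum of squared deviations about the known mean: SS = (2.3−4)² + (0−4)² + (3.8−4)² + (7.2−4)² + (-1.9−4)² + (3.1−4)² = 64.79.
The Normal likelihood contributes (σ²)^(−n/2) exp(−SS/(2σ²)), so the posterior is Inverse-Gamma(α + n/2, β + SS/2) = Inverse-Gamma(6, 45.395).
The mode of Inverse-Gamma(a, b) is b/(a+1) = 45.395/7 ≈ 6.4850.

σ̂²_MAP = 6.4850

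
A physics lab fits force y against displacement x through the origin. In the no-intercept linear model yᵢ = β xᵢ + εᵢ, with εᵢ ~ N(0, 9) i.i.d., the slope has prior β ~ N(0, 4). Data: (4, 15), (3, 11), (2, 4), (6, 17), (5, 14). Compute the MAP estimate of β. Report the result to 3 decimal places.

log p(β | y) = −Σ(yᵢ − βxᵢ)²/(2·9) − β²/(2·4) + const.
Setting the derivative to zero: Σxᵢ(yᵢ − βxᵢ)/9 − β/4 = 0, so β = Σxᵢyᵢ / (Σxᵢ² + σ²/τ²).
Σxᵢyᵢ = 4·15 + 3·11 + 2·4 + 6·17 + 5·14 = 273; Σxᵢ² = 90; σ²/τ² = 2.25.
β̂_MAP = 273 / (90 + 2.25) = 273/92.25 ≈ 2.959.

β̂_MAP = 2.959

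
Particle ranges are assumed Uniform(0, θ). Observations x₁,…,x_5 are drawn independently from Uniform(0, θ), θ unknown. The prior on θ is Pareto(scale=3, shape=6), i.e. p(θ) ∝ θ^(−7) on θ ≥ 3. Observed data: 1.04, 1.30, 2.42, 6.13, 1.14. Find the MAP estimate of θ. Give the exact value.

θ̂_MAP = 6.13

The Uniform(0, θ) likelihood is θ^(−n) for θ ≥ max(xᵢ), zero otherwise. Here max(xᵢ) = 6.13.
Posterior ∝ θ^(−7) · θ^(−5) = θ^(−12) on θ ≥ max(3, 6.13) = 6.13.
This density is strictly decreasing in θ, so the posterior mode lies at the lower boundary of the support.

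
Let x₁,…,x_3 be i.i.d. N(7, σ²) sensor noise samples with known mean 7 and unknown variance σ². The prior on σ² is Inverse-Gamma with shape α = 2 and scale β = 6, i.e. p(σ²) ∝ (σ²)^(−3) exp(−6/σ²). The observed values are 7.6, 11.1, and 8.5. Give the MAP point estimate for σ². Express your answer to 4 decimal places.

σ̂²_MAP = 3.4911

Sum of squared deviations about the known mean: SS = (7.6−7)² + (11.1−7)² + (8.5−7)² = 19.42.
The Normal likelihood contributes (σ²)^(−n/2) exp(−SS/(2σ²)), so the posterior is Inverse-Gamma(α + n/2, β + SS/2) = Inverse-Gamma(3.5, 15.71).
The mode of Inverse-Gamma(a, b) is b/(a+1) = 15.71/4.5 ≈ 3.4911.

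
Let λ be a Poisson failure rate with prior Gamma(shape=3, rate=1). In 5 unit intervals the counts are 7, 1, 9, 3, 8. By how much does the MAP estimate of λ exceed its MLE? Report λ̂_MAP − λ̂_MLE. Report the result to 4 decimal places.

MAP − MLE = -0.6000

Σxᵢ = 28. Posterior is Gamma(31, 6); MAP = (31−1)/6 = 30/6 ≈ 5.00000.
MLE = x̄ = 28/5 ≈ 5.60000.
Difference = 30/6 − 28/5 = -3/5 ≈ -0.6000.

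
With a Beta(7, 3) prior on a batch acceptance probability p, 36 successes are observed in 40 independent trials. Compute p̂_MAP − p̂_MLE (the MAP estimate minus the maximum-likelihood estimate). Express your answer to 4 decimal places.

MAP − MLE = -0.0250

Posterior is Beta(43, 7); MAP = (43−1)/(50−2) = 42/48 ≈ 0.87500.
MLE ignores the prior: p̂_MLE = k/n = 36/40 ≈ 0.90000.
Difference = 42/48 − 36/40 = -1/40 ≈ -0.0250.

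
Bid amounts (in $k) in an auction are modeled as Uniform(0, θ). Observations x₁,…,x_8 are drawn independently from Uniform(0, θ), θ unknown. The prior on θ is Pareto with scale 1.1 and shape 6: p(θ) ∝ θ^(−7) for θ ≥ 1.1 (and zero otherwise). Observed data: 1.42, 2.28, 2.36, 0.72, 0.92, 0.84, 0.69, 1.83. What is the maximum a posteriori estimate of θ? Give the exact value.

The Uniform(0, θ) likelihood is θ^(−n) for θ ≥ max(xᵢ), zero otherwise. Here max(xᵢ) = 2.36.
Posterior ∝ θ^(−7) · θ^(−8) = θ^(−15) on θ ≥ max(1.1, 2.36) = 2.36.
This density is strictly decreasing in θ, so the posterior mode lies at the lower boundary of the support.

θ̂_MAP = 2.36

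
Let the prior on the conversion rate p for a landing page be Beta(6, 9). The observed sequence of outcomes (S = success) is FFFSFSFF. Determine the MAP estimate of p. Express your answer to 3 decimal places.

Prior: Beta(6, 9).
Data: 2 successes in 8 trials (from the sequence). The binomial likelihood contributes p^2(1−p)^6, so the posterior is Beta(6+2, 9+6) = Beta(8, 15).
For Beta(a, b) with a, b > 1 the mode is (a−1)/(a+b−2) = 7/21 ≈ 0.333.

p̂_MAP = 0.333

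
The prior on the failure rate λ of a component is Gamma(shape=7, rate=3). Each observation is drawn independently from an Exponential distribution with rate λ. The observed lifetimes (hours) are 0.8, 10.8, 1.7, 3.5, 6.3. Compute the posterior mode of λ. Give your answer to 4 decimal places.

The Exponential(rate=λ) likelihood is ∝ λ^n e^(−λΣtᵢ). Here n = 5 and Σtᵢ = 0.8 + 10.8 + 1.7 + 3.5 + 6.3 = 23.1.
Posterior ∝ λ^6e^(−3λ) · λ^5e^(−23.1λ) = λ^11e^(−26.1λ), i.e. Gamma(12, 26.1).
Mode = (a−1)/b = 11/26.1 ≈ 0.4215.

λ̂_MAP = 0.4215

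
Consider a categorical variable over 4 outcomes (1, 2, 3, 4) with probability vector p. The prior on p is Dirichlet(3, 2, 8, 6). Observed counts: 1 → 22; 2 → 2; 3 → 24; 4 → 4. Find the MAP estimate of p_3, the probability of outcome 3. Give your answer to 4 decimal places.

The posterior is Dirichlet(αᵢ + nᵢ) = Dirichlet(25, 4, 32, 10).
For a Dirichlet(a₁,…,a_K) with all aᵢ > 1, the mode has j-th component (aⱼ − 1)/(Σaᵢ − K).
Here Σaᵢ = 71 and K = 4, so p_3 = (32 − 1)/(71 − 4) = 31/67 ≈ 0.4627.

MAP estimate: 0.4627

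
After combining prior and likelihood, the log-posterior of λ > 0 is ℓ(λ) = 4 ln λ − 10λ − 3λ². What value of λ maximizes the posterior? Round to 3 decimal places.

λ̂_MAP = 0.333

ℓ'(λ) = 4/λ − 10 − 6λ. Setting this to zero and multiplying by λ: 6λ² + 10λ − 4 = 0.
λ = (−10 + √(10² + 4·6·4)) / (2·6) = (−10 + √196) / 12 = (−10 + 14)/12 = 1/3.
ℓ''(λ) = −4/λ² − 6 < 0, confirming a maximum.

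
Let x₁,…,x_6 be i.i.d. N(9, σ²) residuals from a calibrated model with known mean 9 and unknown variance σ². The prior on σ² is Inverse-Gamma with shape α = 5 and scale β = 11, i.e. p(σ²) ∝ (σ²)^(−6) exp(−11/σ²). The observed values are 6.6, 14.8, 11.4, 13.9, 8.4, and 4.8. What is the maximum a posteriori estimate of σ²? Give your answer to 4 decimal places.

Sum of squared deviations about the known mean: SS = (6.6−9)² + (14.8−9)² + (11.4−9)² + (13.9−9)² + (8.4−9)² + (4.8−9)² = 87.17.
The Normal likelihood contributes (σ²)^(−n/2) exp(−SS/(2σ²)), so the posterior is Inverse-Gamma(α + n/2, β + SS/2) = Inverse-Gamma(8, 54.585).
The mode of Inverse-Gamma(a, b) is b/(a+1) = 54.585/9 ≈ 6.0650.

σ̂²_MAP = 6.0650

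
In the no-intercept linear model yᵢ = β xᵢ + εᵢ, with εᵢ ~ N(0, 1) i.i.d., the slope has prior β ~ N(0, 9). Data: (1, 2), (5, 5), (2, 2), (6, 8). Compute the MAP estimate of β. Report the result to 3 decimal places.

log p(β | y) = −Σ(yᵢ − βxᵢ)²/(2·1) − β²/(2·9) + const.
Setting the derivative to zero: Σxᵢ(yᵢ − βxᵢ)/1 − β/9 = 0, so β = Σxᵢyᵢ / (Σxᵢ² + σ²/τ²).
Σxᵢyᵢ = 1·2 + 5·5 + 2·2 + 6·8 = 79; Σxᵢ² = 66; σ²/τ² = 1/9.
β̂_MAP = 79 / (66 + 1/9) = 79/(595/9) = 711/595 ≈ 1.195.

β̂_MAP = 1.195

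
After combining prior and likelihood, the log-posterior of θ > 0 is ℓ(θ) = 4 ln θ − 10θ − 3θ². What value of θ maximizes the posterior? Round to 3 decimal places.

ℓ'(θ) = 4/θ − 10 − 6θ. Setting this to zero and multiplying by θ: 6θ² + 10θ − 4 = 0.
θ = (−10 + √(10² + 4·6·4)) / (2·6) = (−10 + √196) / 12 = (−10 + 14)/12 = 1/3.
ℓ''(θ) = −4/θ² − 6 < 0, confirming a maximum.

θ̂_MAP = 0.333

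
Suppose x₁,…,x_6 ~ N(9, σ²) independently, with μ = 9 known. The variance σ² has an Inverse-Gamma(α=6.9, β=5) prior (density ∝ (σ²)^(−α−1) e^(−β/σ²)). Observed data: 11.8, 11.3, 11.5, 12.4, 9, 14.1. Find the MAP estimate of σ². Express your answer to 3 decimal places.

Sum of squared deviations about the known mean: SS = (11.8−9)² + (11.3−9)² + (11.5−9)² + (12.4−9)² + (9−9)² + (14.1−9)² = 56.95.
The Normal likelihood contributes (σ²)^(−n/2) exp(−SS/(2σ²)), so the posterior is Inverse-Gamma(α + n/2, β + SS/2) = Inverse-Gamma(9.9, 33.475).
The mode of Inverse-Gamma(a, b) is b/(a+1) = 33.475/10.9 ≈ 3.071.

σ̂²_MAP = 3.071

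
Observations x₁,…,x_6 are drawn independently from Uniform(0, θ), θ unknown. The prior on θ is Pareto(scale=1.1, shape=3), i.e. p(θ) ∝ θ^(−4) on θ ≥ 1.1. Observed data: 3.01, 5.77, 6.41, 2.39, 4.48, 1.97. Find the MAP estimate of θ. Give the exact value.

The Uniform(0, θ) likelihood is θ^(−n) for θ ≥ max(xᵢ), zero otherwise. Here max(xᵢ) = 6.41.
Posterior ∝ θ^(−4) · θ^(−6) = θ^(−10) on θ ≥ max(1.1, 6.41) = 6.41.
This density is strictly decreasing in θ, so the posterior mode lies at the lower boundary of the support.

θ̂_MAP = 6.41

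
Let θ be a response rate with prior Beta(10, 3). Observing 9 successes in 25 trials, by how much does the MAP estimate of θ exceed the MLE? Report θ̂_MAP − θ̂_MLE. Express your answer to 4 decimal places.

MAP − MLE = 0.1400

Posterior is Beta(19, 19); MAP = (19−1)/(38−2) = 18/36 ≈ 0.50000.
MLE ignores the prior: θ̂_MLE = k/n = 9/25 ≈ 0.36000.
Difference = 18/36 − 9/25 = 7/50 ≈ 0.1400.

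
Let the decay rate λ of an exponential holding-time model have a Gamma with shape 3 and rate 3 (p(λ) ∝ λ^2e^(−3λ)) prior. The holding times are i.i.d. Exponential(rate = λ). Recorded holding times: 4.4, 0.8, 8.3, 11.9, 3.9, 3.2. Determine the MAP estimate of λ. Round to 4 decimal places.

λ̂_MAP = 0.2254

The Exponential(rate=λ) likelihood is ∝ λ^n e^(−λΣtᵢ). Here n = 6 and Σtᵢ = 4.4 + 0.8 + 8.3 + 11.9 + 3.9 + 3.2 = 32.5.
Posterior ∝ λ^2e^(−3λ) · λ^6e^(−32.5λ) = λ^8e^(−35.5λ), i.e. Gamma(9, 35.5).
Mode = (a−1)/b = 8/35.5 ≈ 0.2254.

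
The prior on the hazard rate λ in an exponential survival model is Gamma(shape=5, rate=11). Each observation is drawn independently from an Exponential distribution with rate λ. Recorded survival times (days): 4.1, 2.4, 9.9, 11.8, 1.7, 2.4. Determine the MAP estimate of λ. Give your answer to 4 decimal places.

λ̂_MAP = 0.2309

The Exponential(rate=λ) likelihood is ∝ λ^n e^(−λΣtᵢ). Here n = 6 and Σtᵢ = 4.1 + 2.4 + 9.9 + 11.8 + 1.7 + 2.4 = 32.3.
Posterior ∝ λ^4e^(−11λ) · λ^6e^(−32.3λ) = λ^10e^(−43.3λ), i.e. Gamma(11, 43.3).
Mode = (a−1)/b = 10/43.3 ≈ 0.2309.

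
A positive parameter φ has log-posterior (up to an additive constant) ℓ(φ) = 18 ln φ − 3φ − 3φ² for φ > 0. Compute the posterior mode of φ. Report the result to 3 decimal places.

ℓ'(φ) = 18/φ − 3 − 6φ. Setting this to zero and multiplying by φ: 6φ² + 3φ − 18 = 0.
φ = (−3 + √(3² + 4·6·18)) / (2·6) = (−3 + √441) / 12 = (−3 + 21)/12 = 3/2.
ℓ''(φ) = −18/φ² − 6 < 0, confirming a maximum.

φ̂_MAP = 1.500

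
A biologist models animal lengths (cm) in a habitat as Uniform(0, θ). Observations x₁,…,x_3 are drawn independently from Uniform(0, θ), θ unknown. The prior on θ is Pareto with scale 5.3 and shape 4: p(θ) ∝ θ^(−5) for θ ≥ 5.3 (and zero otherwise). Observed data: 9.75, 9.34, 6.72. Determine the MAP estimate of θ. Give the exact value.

The Uniform(0, θ) likelihood is θ^(−n) for θ ≥ max(xᵢ), zero otherwise. Here max(xᵢ) = 9.75.
Posterior ∝ θ^(−5) · θ^(−3) = θ^(−8) on θ ≥ max(5.3, 9.75) = 9.75.
This density is strictly decreasing in θ, so the posterior mode lies at the lower boundary of the support.

θ̂_MAP = 9.75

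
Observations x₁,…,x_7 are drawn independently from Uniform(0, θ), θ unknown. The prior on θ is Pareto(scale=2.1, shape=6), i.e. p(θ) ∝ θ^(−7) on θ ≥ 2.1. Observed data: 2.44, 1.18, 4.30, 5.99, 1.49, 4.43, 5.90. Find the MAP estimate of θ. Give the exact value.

The Uniform(0, θ) likelihood is θ^(−n) for θ ≥ max(xᵢ), zero otherwise. Here max(xᵢ) = 5.99.
Posterior ∝ θ^(−7) · θ^(−7) = θ^(−14) on θ ≥ max(2.1, 5.99) = 5.99.
This density is strictly decreasing in θ, so the posterior mode lies at the lower boundary of the support.

θ̂_MAP = 5.99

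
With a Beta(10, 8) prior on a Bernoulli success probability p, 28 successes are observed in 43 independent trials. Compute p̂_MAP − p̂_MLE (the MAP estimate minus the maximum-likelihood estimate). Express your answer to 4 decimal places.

Posterior is Beta(38, 23); MAP = (38−1)/(61−2) = 37/59 ≈ 0.62712.
MLE ignores the prior: p̂_MLE = k/n = 28/43 ≈ 0.65116.
Difference = 37/59 − 28/43 = -61/2537 ≈ -0.0240.

MAP − MLE = -0.0240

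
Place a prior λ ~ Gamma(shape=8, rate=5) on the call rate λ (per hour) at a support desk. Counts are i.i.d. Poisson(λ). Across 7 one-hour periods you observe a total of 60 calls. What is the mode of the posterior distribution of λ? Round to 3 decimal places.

λ̂_MAP = 5.583

Σxᵢ = 60, n = 7.
Posterior ∝ λ^7e^(−5λ) · λ^60e^(−7λ) = λ^67e^(−12λ), i.e. Gamma(shape=68, rate=12).
The mode of a Gamma(a, b) with a ≥ 1 (shape–rate) is (a−1)/b = 67/12 ≈ 5.583.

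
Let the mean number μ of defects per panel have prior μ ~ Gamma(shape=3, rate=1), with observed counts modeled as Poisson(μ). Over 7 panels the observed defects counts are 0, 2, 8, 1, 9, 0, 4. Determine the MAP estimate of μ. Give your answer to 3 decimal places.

Σxᵢ = 0+2+8+1+9+0+4 = 24, with n = 7.
Posterior ∝ μ^2e^(−1μ) · μ^24e^(−7μ) = μ^26e^(−8μ), i.e. Gamma(shape=27, rate=8).
The mode of a Gamma(a, b) with a ≥ 1 (shape–rate) is (a−1)/b = 26/8 ≈ 3.250.

μ̂_MAP = 3.250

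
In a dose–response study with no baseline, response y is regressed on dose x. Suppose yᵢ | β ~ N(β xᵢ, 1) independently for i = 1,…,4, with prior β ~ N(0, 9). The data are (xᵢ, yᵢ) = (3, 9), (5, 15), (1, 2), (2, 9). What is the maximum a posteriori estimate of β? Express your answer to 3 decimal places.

β̂_MAP = 3.119

log p(β | y) = −Σ(yᵢ − βxᵢ)²/(2·1) − β²/(2·9) + const.
Setting the derivative to zero: Σxᵢ(yᵢ − βxᵢ)/1 − β/9 = 0, so β = Σxᵢyᵢ / (Σxᵢ² + σ²/τ²).
Σxᵢyᵢ = 3·9 + 5·15 + 1·2 + 2·9 = 122; Σxᵢ² = 39; σ²/τ² = 1/9.
β̂_MAP = 122 / (39 + 1/9) = 122/(352/9) = 549/176 ≈ 3.119.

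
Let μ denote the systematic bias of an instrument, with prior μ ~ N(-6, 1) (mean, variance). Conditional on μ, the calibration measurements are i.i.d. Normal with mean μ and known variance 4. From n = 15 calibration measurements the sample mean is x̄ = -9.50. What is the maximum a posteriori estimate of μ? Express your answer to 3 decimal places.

n = 15, x̄ = -9.50.
For a Normal prior and Normal likelihood with known variance, the posterior is Normal; its mode equals its mean, the precision-weighted average.
Prior precision 1/σ₀² = 1/1 = 1; data precision n/σ² = 15/4 = 3.75.
μ̂ = (1·(-6) + 3.75·(-9.5)) / (1 + 3.75) = (-41.625)/4.75 = -333/38 ≈ -8.763.

μ̂_MAP = -8.763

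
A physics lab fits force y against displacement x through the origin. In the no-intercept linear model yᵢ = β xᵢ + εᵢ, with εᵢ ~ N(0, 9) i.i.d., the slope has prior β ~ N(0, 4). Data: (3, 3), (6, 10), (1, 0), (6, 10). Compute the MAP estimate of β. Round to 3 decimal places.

β̂_MAP = 1.531

log p(β | y) = −Σ(yᵢ − βxᵢ)²/(2·9) − β²/(2·4) + const.
Setting the derivative to zero: Σxᵢ(yᵢ − βxᵢ)/9 − β/4 = 0, so β = Σxᵢyᵢ / (Σxᵢ² + σ²/τ²).
Σxᵢyᵢ = 3·3 + 6·10 + 1·0 + 6·10 = 129; Σxᵢ² = 82; σ²/τ² = 2.25.
β̂_MAP = 129 / (82 + 2.25) = 129/84.25 ≈ 1.531.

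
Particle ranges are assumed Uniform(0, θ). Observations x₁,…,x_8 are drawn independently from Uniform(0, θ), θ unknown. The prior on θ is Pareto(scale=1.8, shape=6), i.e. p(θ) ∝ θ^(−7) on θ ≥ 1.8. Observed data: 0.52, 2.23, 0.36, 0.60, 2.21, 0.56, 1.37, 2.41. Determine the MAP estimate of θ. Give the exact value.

θ̂_MAP = 2.41

The Uniform(0, θ) likelihood is θ^(−n) for θ ≥ max(xᵢ), zero otherwise. Here max(xᵢ) = 2.41.
Posterior ∝ θ^(−7) · θ^(−8) = θ^(−15) on θ ≥ max(1.8, 2.41) = 2.41.
This density is strictly decreasing in θ, so the posterior mode lies at the lower boundary of the support.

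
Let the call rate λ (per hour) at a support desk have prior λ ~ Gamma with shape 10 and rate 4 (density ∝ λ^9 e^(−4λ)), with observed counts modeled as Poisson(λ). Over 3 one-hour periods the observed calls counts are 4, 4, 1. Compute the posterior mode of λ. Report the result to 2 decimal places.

λ̂_MAP = 2.57

Σxᵢ = 4+4+1 = 9, with n = 3.
Posterior ∝ λ^9e^(−4λ) · λ^9e^(−3λ) = λ^18e^(−7λ), i.e. Gamma(shape=19, rate=7).
The mode of a Gamma(a, b) with a ≥ 1 (shape–rate) is (a−1)/b = 18/7 ≈ 2.57.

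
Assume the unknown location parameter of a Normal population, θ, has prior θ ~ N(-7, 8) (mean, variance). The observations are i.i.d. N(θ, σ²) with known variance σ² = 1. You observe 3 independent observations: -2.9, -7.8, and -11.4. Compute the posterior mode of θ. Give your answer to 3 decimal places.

θ̂_MAP = -7.352

n = 3; x̄ = ((-2.9) + (-7.8) + (-11.4))/3 = -22.1/3 = -221/30 ≈ -7.3667.
For a Normal prior and Normal likelihood with known variance, the posterior is Normal; its mode equals its mean, the precision-weighted average.
Prior precision 1/σ₀² = 1/8 = 0.125; data precision n/σ² = 3/1 = 3.
θ̂ = (0.125·(-7) + 3·(-221/30)) / (0.125 + 3) = (-22.975)/3.125 = -7.352.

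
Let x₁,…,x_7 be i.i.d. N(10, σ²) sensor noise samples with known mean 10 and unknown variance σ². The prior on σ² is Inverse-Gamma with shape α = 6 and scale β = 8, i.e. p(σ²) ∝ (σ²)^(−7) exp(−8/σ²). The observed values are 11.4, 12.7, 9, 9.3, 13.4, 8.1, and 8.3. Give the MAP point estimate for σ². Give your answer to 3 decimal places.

σ̂²_MAP = 2.133

Sum of squared deviations about the known mean: SS = (11.4−10)² + (12.7−10)² + (9−10)² + (9.3−10)² + (13.4−10)² + (8.1−10)² + (8.3−10)² = 28.8.
The Normal likelihood contributes (σ²)^(−n/2) exp(−SS/(2σ²)), so the posterior is Inverse-Gamma(α + n/2, β + SS/2) = Inverse-Gamma(9.5, 22.4).
The mode of Inverse-Gamma(a, b) is b/(a+1) = 22.4/10.5 ≈ 2.133.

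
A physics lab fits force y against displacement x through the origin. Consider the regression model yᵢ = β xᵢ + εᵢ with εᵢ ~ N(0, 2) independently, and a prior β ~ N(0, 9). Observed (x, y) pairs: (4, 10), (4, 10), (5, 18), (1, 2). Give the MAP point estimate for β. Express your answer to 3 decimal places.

log p(β | y) = −Σ(yᵢ − βxᵢ)²/(2·2) − β²/(2·9) + const.
Setting the derivative to zero: Σxᵢ(yᵢ − βxᵢ)/2 − β/9 = 0, so β = Σxᵢyᵢ / (Σxᵢ² + σ²/τ²).
Σxᵢyᵢ = 4·10 + 4·10 + 5·18 + 1·2 = 172; Σxᵢ² = 58; σ²/τ² = 2/9.
β̂_MAP = 172 / (58 + 2/9) = 172/(524/9) = 387/131 ≈ 2.954.

β̂_MAP = 2.954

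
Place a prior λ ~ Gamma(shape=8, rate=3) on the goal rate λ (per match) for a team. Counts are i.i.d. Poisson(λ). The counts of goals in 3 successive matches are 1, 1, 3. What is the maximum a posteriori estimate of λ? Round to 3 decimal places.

Σxᵢ = 1+1+3 = 5, with n = 3.
Posterior ∝ λ^7e^(−3λ) · λ^5e^(−3λ) = λ^12e^(−6λ), i.e. Gamma(shape=13, rate=6).
The mode of a Gamma(a, b) with a ≥ 1 (shape–rate) is (a−1)/b = 12/6 ≈ 2.000.

λ̂_MAP = 2.000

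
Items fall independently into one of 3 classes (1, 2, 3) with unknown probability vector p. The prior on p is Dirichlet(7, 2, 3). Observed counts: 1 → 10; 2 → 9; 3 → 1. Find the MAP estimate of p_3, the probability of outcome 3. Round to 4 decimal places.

MAP estimate: 0.1034

The posterior is Dirichlet(αᵢ + nᵢ) = Dirichlet(17, 11, 4).
For a Dirichlet(a₁,…,a_K) with all aᵢ > 1, the mode has j-th component (aⱼ − 1)/(Σaᵢ − K).
Here Σaᵢ = 32 and K = 3, so p_3 = (4 − 1)/(32 − 3) = 3/29 ≈ 0.1034.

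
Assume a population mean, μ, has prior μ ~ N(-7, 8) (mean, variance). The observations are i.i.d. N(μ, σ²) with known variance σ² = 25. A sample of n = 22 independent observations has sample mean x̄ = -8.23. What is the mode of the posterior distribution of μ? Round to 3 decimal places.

n = 22, x̄ = -8.23.
For a Normal prior and Normal likelihood with known variance, the posterior is Normal; its mode equals its mean, the precision-weighted average.
Prior precision 1/σ₀² = 1/8 = 0.125; data precision n/σ² = 22/25 = 0.88.
μ̂ = (0.125·(-7) + 0.88·(-8.23)) / (0.125 + 0.88) = (-8.1174)/1.005 = -13529/1675 ≈ -8.077.

μ̂_MAP = -8.077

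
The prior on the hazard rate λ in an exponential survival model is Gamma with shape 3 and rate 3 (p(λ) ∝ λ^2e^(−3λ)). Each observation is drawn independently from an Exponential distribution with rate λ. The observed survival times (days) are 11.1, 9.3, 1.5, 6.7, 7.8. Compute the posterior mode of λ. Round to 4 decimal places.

λ̂_MAP = 0.1777

The Exponential(rate=λ) likelihood is ∝ λ^n e^(−λΣtᵢ). Here n = 5 and Σtᵢ = 11.1 + 9.3 + 1.5 + 6.7 + 7.8 = 36.4.
Posterior ∝ λ^2e^(−3λ) · λ^5e^(−36.4λ) = λ^7e^(−39.4λ), i.e. Gamma(8, 39.4).
Mode = (a−1)/b = 7/39.4 ≈ 0.1777.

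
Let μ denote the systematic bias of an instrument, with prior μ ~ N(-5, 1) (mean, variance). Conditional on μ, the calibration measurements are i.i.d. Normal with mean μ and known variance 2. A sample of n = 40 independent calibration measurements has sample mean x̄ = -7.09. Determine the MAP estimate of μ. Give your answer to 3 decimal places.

μ̂_MAP = -6.990

n = 40, x̄ = -7.09.
For a Normal prior and Normal likelihood with known variance, the posterior is Normal; its mode equals its mean, the precision-weighted average.
Prior precision 1/σ₀² = 1/1 = 1; data precision n/σ² = 40/2 = 20.
μ̂ = (1·(-5) + 20·(-7.09)) / (1 + 20) = (-146.8)/21 = -734/105 ≈ -6.990.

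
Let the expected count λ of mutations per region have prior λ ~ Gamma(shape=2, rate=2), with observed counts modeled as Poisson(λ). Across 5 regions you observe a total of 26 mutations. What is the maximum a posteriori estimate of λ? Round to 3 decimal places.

Σxᵢ = 26, n = 5.
Posterior ∝ λe^(−2λ) · λ^26e^(−5λ) = λ^27e^(−7λ), i.e. Gamma(shape=28, rate=7).
The mode of a Gamma(a, b) with a ≥ 1 (shape–rate) is (a−1)/b = 27/7 ≈ 3.857.

λ̂_MAP = 3.857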